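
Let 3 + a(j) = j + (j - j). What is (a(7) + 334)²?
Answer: 114244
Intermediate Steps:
a(j) = -3 + j (a(j) = -3 + (j + (j - j)) = -3 + (j + 0) = -3 + j)
(a(7) + 334)² = ((-3 + 7) + 334)² = (4 + 334)² = 338² = 114244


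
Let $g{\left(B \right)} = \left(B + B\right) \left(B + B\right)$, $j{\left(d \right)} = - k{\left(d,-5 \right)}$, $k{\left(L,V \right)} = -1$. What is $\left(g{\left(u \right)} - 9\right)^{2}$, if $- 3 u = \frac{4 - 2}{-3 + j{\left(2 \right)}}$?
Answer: $\frac{5929}{81} \approx 73.198$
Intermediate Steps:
$j{\left(d \right)} = 1$ ($j{\left(d \right)} = \left(-1\right) \left(-1\right) = 1$)
$u = \frac{1}{3}$ ($u = - \frac{\left(4 - 2\right) \frac{1}{-3 + 1}}{3} = - \frac{2 \frac{1}{-2}}{3} = - \frac{2 \left(- \frac{1}{2}\right)}{3} = \left(- \frac{1}{3}\right) \left(-1\right) = \frac{1}{3} \approx 0.33333$)
$g{\left(B \right)} = 4 B^{2}$ ($g{\left(B \right)} = 2 B 2 B = 4 B^{2}$)
$\left(g{\left(u \right)} - 9\right)^{2} = \left(\frac{4}{9} - 9\right)^{2} = \left(- \frac{77}{9}\right)^{2} = \frac{5929}{81}$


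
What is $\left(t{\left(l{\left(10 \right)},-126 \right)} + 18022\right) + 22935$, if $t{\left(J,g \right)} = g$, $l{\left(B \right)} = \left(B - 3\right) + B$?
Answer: $40831$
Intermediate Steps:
$l{\left(B \right)} = -3 + 2 B$ ($l{\left(B \right)} = \left(-3 + B\right) + B = -3 + 2 B$)
$\left(t{\left(l{\left(10 \right)},-126 \right)} + 18022\right) + 22935 = \left(-126 + 18022\right) + 22935 = 17896 + 22935 = 40831$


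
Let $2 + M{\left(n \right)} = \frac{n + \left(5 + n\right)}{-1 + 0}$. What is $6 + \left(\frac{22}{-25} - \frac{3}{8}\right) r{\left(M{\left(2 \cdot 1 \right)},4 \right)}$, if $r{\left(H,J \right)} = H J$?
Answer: $\frac{3061}{50} \approx 61.22$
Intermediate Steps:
$M{\left(n \right)} = -7 - 2 n$ ($M{\left(n \right)} = -2 + \frac{n + \left(5 + n\right)}{-1 + 0} = -2 + \frac{5 + 2 n}{-1} = -2 + \left(5 + 2 n\right) \left(-1\right) = -2 - \left(5 + 2 n\right) = -7 - 2 n$)
$6 + \left(\frac{22}{-25} - \frac{3}{8}\right) r{\left(M{\left(2 \cdot 1 \right)},4 \right)} = 6 + \left(\frac{22}{-25} - \frac{3}{8}\right) \left(-7 - 2 \cdot 2 \cdot 1\right) 4 = 6 + \left(22 \left(- \frac{1}{25}\right) - \frac{3}{8}\right) \left(-7 - 4\right) 4 = 6 + \left(- \frac{22}{25} - \frac{3}{8}\right) \left(-7 - 4\right) 4 = 6 - \frac{251 \left(\left(-11\right) 4\right)}{200} = 6 - - \frac{2761}{50} = 6 + \frac{2761}{50} = \frac{3061}{50}$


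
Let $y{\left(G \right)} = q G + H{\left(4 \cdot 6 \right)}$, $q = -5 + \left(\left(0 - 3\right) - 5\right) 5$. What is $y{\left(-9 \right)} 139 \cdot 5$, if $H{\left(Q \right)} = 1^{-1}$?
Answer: $282170$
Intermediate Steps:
$q = -45$ ($q = -5 + \left(-3 - 5\right) 5 = -5 - 40 = -45$)
$H{\left(Q \right)} = 1$
$y{\left(G \right)} = 1 - 45 G$ ($y{\left(G \right)} = - 45 G + 1 = 1 - 45 G$)
$y{\left(-9 \right)} 139 \cdot 5 = \left(1 - -405\right) 139 \cdot 5 = \left(1 + 405\right) 695 = 406 \cdot 695 = 282170$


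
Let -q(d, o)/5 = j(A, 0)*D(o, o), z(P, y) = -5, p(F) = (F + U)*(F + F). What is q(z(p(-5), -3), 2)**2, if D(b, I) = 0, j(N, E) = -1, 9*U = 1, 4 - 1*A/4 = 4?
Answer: 0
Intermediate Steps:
A = 0 (A = 16 - 4*4 = 16 - 16 = 0)
U = 1/9 (U = (1/9)*1 = 1/9 ≈ 0.11111)
p(F) = 2*F*(1/9 + F) (p(F) = (F + 1/9)*(F + F) = (1/9 + F)*(2*F) = 2*F*(1/9 + F))
q(d, o) = 0 (q(d, o) = -(-5)*0 = -5*0 = 0)
q(z(p(-5), -3), 2)**2 = 0**2 = 0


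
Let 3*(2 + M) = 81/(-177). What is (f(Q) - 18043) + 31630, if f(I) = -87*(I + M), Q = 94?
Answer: 330180/59 ≈ 5596.3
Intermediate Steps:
M = -127/59 (M = -2 + (81/(-177))/3 = -2 + (81*(-1/177))/3 = -2 + (⅓)*(-27/59) = -2 - 9/59 = -127/59 ≈ -2.1525)
f(I) = 11049/59 - 87*I (f(I) = -87*(I - 127/59) = -87*(-127/59 + I) = 11049/59 - 87*I)
(f(Q) - 18043) + 31630 = ((11049/59 - 87*94) - 18043) + 31630 = ((11049/59 - 8178) - 18043) + 31630 = (-471453/59 - 18043) + 31630 = -1535990/59 + 31630 = 330180/59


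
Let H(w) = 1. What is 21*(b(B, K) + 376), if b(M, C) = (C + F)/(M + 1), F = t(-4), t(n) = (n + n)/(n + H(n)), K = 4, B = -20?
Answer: 149884/19 ≈ 7888.6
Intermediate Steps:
t(n) = 2*n/(1 + n) (t(n) = (n + n)/(n + 1) = (2*n)/(1 + n) = 2*n/(1 + n))
F = 8/3 (F = 2*(-4)/(1 - 4) = 2*(-4)/(-3) = 2*(-4)*(-⅓) = 8/3 ≈ 2.6667)
b(M, C) = (8/3 + C)/(1 + M) (b(M, C) = (C + 8/3)/(M + 1) = (8/3 + C)/(1 + M))
21*(b(B, K) + 376) = 21*((8/3 + 4)/(1 - 20) + 376) = 21*((20/3)/(-19) + 376) = 21*(-1/19*20/3 + 376) = 21*(-20/57 + 376) = 21*(21412/57) = 149884/19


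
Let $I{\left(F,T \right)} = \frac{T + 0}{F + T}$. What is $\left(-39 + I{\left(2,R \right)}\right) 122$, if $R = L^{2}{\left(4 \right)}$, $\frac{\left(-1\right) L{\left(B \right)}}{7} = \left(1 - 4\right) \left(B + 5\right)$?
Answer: $- \frac{165612072}{35723} \approx -4636.0$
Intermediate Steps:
$L{\left(B \right)} = 105 + 21 B$ ($L{\left(B \right)} = - 7 \left(1 - 4\right) \left(B + 5\right) = - 7 \left(- 3 \left(5 + B\right)\right) = - 7 \left(-15 - 3 B\right) = 105 + 21 B$)
$R = 35721$ ($R = \left(105 + 21 \cdot 4\right)^{2} = \left(105 + 84\right)^{2} = 189^{2} = 35721$)
$I{\left(F,T \right)} = \frac{T}{F + T}$
$\left(-39 + I{\left(2,R \right)}\right) 122 = \left(-39 + \frac{35721}{2 + 35721}\right) 122 = \left(-39 + \frac{35721}{35723}\right) 122 = \left(- \frac{1357476}{35723}\right) 122 = - \frac{165612072}{35723}$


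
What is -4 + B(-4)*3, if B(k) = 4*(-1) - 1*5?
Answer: -31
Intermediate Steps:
B(k) = -9 (B(k) = -4 - 5 = -9)
-4 + B(-4)*3 = -4 - 9*3 = -4 - 27 = -31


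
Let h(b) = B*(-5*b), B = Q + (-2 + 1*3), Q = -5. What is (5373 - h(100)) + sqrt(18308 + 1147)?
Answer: 3373 + sqrt(19455) ≈ 3512.5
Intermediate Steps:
B = -4 (B = -5 + (-2 + 1*3) = -5 + (-2 + 3) = -5 + 1 = -4)
h(b) = 20*b (h(b) = -(-20)*b = 20*b)
(5373 - h(100)) + sqrt(18308 + 1147) = (5373 - 20*100) + sqrt(18308 + 1147) = (5373 - 1*2000) + sqrt(19455) = (5373 - 2000) + sqrt(19455) = 3373 + sqrt(19455)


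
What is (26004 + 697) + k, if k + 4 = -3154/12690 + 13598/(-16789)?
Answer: 2843817339322/106526205 ≈ 26696.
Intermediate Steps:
k = -538860383/106526205 (k = -4 + (-3154/12690 + 13598/(-16789)) = -4 + (-3154*1/12690 + 13598*(-1/16789)) = -4 + (-1577/6345 - 13598/16789) = -4 - 112755563/106526205 = -538860383/106526205 ≈ -5.0585)
(26004 + 697) + k = (26004 + 697) - 538860383/106526205 = 26701 - 538860383/106526205 = 2843817339322/106526205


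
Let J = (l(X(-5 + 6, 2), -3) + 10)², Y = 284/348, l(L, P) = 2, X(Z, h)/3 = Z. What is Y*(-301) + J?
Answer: -8843/87 ≈ -101.64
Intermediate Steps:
X(Z, h) = 3*Z
Y = 71/87 (Y = 284*(1/348) = 71/87 ≈ 0.81609)
J = 144 (J = (2 + 10)² = 12² = 144)
Y*(-301) + J = (71/87)*(-301) + 144 = -21371/87 + 144 = -8843/87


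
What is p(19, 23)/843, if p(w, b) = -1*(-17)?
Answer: 17/843 ≈ 0.020166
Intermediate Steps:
p(w, b) = 17
p(19, 23)/843 = 17/843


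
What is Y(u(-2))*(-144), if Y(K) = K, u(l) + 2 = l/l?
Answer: 144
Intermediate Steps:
u(l) = -1 (u(l) = -2 + l/l = -2 + 1 = -1)
Y(u(-2))*(-144) = -1*(-144) = 144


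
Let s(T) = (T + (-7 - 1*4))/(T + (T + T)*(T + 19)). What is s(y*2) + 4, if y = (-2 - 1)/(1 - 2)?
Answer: 1219/306 ≈ 3.9837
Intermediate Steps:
y = 3 (y = -3/(-1) = -3*(-1) = 3)
s(T) = (-11 + T)/(T + 2*T*(19 + T)) (s(T) = (T + (-7 - 4))/(T + (2*T)*(19 + T)) = (T - 11)/(T + 2*T*(19 + T)) = (-11 + T)/(T + 2*T*(19 + T)))
s(y*2) + 4 = (-11 + 3*2)/(((3*2))*(39 + 2*(3*2))) + 4 = (-11 + 6)/(6*(39 + 2*6)) + 4 = (⅙)*(-5)/(39 + 12) + 4 = (⅙)*(-5)/51 + 4 = (⅙)*(1/51)*(-5) + 4 = -5/306 + 4 = 1219/306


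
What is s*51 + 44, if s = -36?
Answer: -1792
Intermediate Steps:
s*51 + 44 = -36*51 + 44 = -1836 + 44 = -1792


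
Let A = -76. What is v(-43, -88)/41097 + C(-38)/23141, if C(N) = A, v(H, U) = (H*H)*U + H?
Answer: -3769436827/951025677 ≈ -3.9636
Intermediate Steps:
v(H, U) = H + U*H² (v(H, U) = H²*U + H = U*H² + H = H + U*H²)
C(N) = -76
v(-43, -88)/41097 + C(-38)/23141 = -43*(1 - 43*(-88))/41097 - 76/23141 = -43*(1 + 3784)*(1/41097) - 76*1/23141 = -43*3785*(1/41097) - 76/23141 = -162755*1/41097 - 76/23141 = -162755/41097 - 76/23141 = -3769436827/951025677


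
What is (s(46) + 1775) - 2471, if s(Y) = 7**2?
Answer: -647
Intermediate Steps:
s(Y) = 49
(s(46) + 1775) - 2471 = (49 + 1775) - 2471 = 1824 - 2471 = -647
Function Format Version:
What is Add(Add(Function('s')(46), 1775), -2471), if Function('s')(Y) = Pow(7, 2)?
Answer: -647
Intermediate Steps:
Function('s')(Y) = 49
Add(Add(Function('s')(46), 1775), -2471) = Add(Add(49, 1775), -2471) = Add(1824, -2471) = -647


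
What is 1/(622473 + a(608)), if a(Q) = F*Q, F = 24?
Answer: 1/637065 ≈ 1.5697e-6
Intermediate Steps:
a(Q) = 24*Q
1/(622473 + a(608)) = 1/(622473 + 24*608) = 1/(622473 + 14592) = 1/637065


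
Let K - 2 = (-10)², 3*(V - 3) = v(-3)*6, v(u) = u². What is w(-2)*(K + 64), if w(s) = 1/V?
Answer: 166/21 ≈ 7.9048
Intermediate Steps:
V = 21 (V = 3 + ((-3)²*6)/3 = 3 + (9*6)/3 = 3 + (⅓)*54 = 3 + 18 = 21)
K = 102 (K = 2 + (-10)² = 2 + 100 = 102)
w(s) = 1/21
w(-2)*(K + 64) = (102 + 64)/21 = (1/21)*166 = 166/21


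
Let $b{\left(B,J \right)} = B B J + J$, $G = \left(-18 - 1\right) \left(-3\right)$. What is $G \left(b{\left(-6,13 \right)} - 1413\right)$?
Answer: $-53124$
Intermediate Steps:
$G = 57$ ($G = \left(-19\right) \left(-3\right) = 57$)
$b{\left(B,J \right)} = J + J B^{2}$ ($b{\left(B,J \right)} = B^{2} J + J = J B^{2} + J = J + J B^{2}$)
$G \left(b{\left(-6,13 \right)} - 1413\right) = 57 \left(13 \left(1 + \left(-6\right)^{2}\right) - 1413\right) = 57 \left(13 \left(1 + 36\right) - 1413\right) = 57 \left(13 \cdot 37 - 1413\right) = 57 \left(481 - 1413\right) = 57 \left(-932\right) = -53124$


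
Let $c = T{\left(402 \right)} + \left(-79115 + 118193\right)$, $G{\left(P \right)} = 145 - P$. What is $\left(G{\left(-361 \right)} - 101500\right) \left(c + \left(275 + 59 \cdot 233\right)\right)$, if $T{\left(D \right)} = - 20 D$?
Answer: $-4550789640$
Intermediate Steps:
$c = 31038$ ($c = \left(-20\right) 402 + \left(-79115 + 118193\right) = -8040 + 39078 = 31038$)
$\left(G{\left(-361 \right)} - 101500\right) \left(c + \left(275 + 59 \cdot 233\right)\right) = \left(\left(145 - -361\right) - 101500\right) \left(31038 + \left(275 + 59 \cdot 233\right)\right) = \left(\left(145 + 361\right) - 101500\right) \left(31038 + \left(275 + 13747\right)\right) = \left(506 - 101500\right) \left(31038 + 14022\right) = \left(-100994\right) 45060 = -4550789640$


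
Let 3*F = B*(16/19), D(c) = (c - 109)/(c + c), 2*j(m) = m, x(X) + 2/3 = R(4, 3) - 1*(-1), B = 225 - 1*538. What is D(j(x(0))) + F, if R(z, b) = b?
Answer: -34217/285 ≈ -120.06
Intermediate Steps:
B = -313 (B = 225 - 538 = -313)
x(X) = 10/3 (x(X) = -⅔ + (3 - 1*(-1)) = -⅔ + (3 + 1) = -⅔ + 4 = 10/3)
j(m) = m/2
D(c) = (-109 + c)/(2*c) (D(c) = (-109 + c)/((2*c)) = (-109 + c)*(1/(2*c)) = (-109 + c)/(2*c))
F = -5008/57 (F = (-5008/19)/3 = (-313*16/19)/3 = (⅓)*(-5008/19) = -5008/57 ≈ -87.860)
D(j(x(0))) + F = (-109 + (½)*(10/3))/(2*(((½)*(10/3)))) - 5008/57 = (-109 + 5/3)/(2*(5/3)) - 5008/57 = (½)*(⅗)*(-322/3) - 5008/57 = -161/5 - 5008/57 = -34217/285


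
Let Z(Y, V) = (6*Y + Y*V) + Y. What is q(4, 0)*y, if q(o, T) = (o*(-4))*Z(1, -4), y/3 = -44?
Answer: 6336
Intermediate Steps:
y = -132 (y = 3*(-44) = -132)
Z(Y, V) = 7*Y + V*Y (Z(Y, V) = (6*Y + V*Y) + Y = 7*Y + V*Y)
q(o, T) = -12*o (q(o, T) = (o*(-4))*(1*(7 - 4)) = (-4*o)*(1*3) = -4*o*3 = -12*o)
q(4, 0)*y = -12*4*(-132) = -48*(-132) = 6336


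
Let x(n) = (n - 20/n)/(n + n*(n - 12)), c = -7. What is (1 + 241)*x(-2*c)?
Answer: 10648/147 ≈ 72.435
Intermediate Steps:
x(n) = (n - 20/n)/(n + n*(-12 + n))
(1 + 241)*x(-2*c) = (1 + 241)*((-20 + (-2*(-7))**2)/((-2*(-7))**2*(-11 - 2*(-7)))) = 242*((-20 + 14**2)/(14**2*(-11 + 14))) = 242*((1/196)*(-20 + 196)/3) = 242*((1/196)*(1/3)*176) = 242*(44/147) = 10648/147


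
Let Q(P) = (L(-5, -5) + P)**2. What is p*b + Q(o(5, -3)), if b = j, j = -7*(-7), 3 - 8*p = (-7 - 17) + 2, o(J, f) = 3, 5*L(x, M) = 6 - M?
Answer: 36033/200 ≈ 180.17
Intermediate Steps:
L(x, M) = 6/5 - M/5 (L(x, M) = (6 - M)/5 = 6/5 - M/5)
p = 25/8 (p = 3/8 - ((-7 - 17) + 2)/8 = 3/8 - (-24 + 2)/8 = 3/8 - 1/8*(-22) = 3/8 + 11/4 = 25/8 ≈ 3.1250)
Q(P) = (11/5 + P)**2 (Q(P) = ((6/5 - 1/5*(-5)) + P)**2 = ((6/5 + 1) + P)**2 = (11/5 + P)**2)
j = 49
b = 49
p*b + Q(o(5, -3)) = (25/8)*49 + (11 + 5*3)**2/25 = 1225/8 + (11 + 15)**2/25 = 1225/8 + (1/25)*26**2 = 1225/8 + (1/25)*676 = 1225/8 + 676/25 = 36033/200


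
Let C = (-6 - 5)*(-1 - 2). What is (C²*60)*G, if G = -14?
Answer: -914760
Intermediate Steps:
C = 33 (C = -11*(-3) = 33)
(C²*60)*G = (33²*60)*(-14) = (1089*60)*(-14) = 65340*(-14) = -914760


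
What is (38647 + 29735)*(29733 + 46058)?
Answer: 5182740162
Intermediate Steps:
(38647 + 29735)*(29733 + 46058) = 68382*75791 = 5182740162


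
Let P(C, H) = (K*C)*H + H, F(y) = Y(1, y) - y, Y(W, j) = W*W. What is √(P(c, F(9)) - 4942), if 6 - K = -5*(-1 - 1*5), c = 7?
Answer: I*√3606 ≈ 60.05*I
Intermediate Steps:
Y(W, j) = W²
K = -24 (K = 6 - (-5)*(-1 - 1*5) = 6 - (-5)*(-1 - 5) = 6 - (-5)*(-6) = 6 - 1*30 = 6 - 30 = -24)
F(y) = 1 - y (F(y) = 1² - y = 1 - y)
P(C, H) = H - 24*C*H (P(C, H) = (-24*C)*H + H = -24*C*H + H = H - 24*C*H)
√(P(c, F(9)) - 4942) = √((1 - 1*9)*(1 - 24*7) - 4942) = √((1 - 9)*(1 - 168) - 4942) = √(-8*(-167) - 4942) = √(1336 - 4942) = √(-3606) = I*√3606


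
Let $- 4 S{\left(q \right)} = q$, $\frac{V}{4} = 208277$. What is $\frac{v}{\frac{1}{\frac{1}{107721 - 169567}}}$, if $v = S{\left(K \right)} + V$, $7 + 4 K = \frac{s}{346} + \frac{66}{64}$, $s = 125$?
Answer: $- \frac{689657993}{51196928} \approx -13.471$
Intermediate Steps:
$V = 833108$ ($V = 4 \cdot 208277 = 833108$)
$K = - \frac{31043}{22144}$ ($K = - \frac{7}{4} + \frac{\frac{125}{346} + \frac{66}{64}}{4} = - \frac{7}{4} + \frac{125 \cdot \frac{1}{346} + 66 \cdot \frac{1}{64}}{4} = - \frac{7}{4} + \frac{\frac{125}{346} + \frac{33}{32}}{4} = - \frac{7}{4} + \frac{1}{4} \cdot \frac{7709}{5536} = - \frac{7}{4} + \frac{7709}{22144} = - \frac{31043}{22144} \approx -1.4019$)
$S{\left(q \right)} = - \frac{q}{4}$
$v = \frac{73793405251}{88576}$ ($v = \left(- \frac{1}{4}\right) \left(- \frac{31043}{22144}\right) + 833108 = \frac{31043}{88576} + 833108 = \frac{73793405251}{88576} \approx 8.3311 \cdot 10^{5}$)
$\frac{v}{\frac{1}{\frac{1}{107721 - 169567}}} = \frac{73793405251}{88576 \frac{1}{\frac{1}{107721 - 169567}}} = \frac{73793405251}{88576 \frac{1}{\frac{1}{-61846}}} = \frac{73793405251}{88576 \frac{1}{- \frac{1}{61846}}} = \frac{73793405251}{88576 \left(-61846\right)} = \frac{73793405251}{88576} \left(- \frac{1}{61846}\right) = - \frac{689657993}{51196928}$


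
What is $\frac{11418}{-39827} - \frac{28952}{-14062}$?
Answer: $\frac{496255694}{280023637} \approx 1.7722$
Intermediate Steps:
$\frac{11418}{-39827} - \frac{28952}{-14062} = 11418 \left(- \frac{1}{39827}\right) - - \frac{14476}{7031} = - \frac{11418}{39827} + \frac{14476}{7031} = \frac{496255694}{280023637}$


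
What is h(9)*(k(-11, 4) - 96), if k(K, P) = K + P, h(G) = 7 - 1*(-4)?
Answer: -1133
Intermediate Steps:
h(G) = 11 (h(G) = 7 + 4 = 11)
h(9)*(k(-11, 4) - 96) = 11*((-11 + 4) - 96) = 11*(-7 - 96) = 11*(-103) = -1133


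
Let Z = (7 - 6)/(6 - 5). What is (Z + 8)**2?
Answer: 81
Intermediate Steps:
Z = 1 (Z = 1/1 = 1*1 = 1)
(Z + 8)**2 = (1 + 8)**2 = 9**2 = 81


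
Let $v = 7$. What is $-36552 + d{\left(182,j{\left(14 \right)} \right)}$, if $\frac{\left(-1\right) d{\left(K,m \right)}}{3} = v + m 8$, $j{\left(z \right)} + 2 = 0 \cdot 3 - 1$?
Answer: $-36501$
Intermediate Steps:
$j{\left(z \right)} = -3$ ($j{\left(z \right)} = -2 + \left(0 \cdot 3 - 1\right) = -2 + \left(0 - 1\right) = -2 - 1 = -3$)
$d{\left(K,m \right)} = -21 - 24 m$ ($d{\left(K,m \right)} = - 3 \left(7 + m 8\right) = - 3 \left(7 + 8 m\right) = -21 - 24 m$)
$-36552 + d{\left(182,j{\left(14 \right)} \right)} = -36552 - -51 = -36552 + \left(-21 + 72\right) = -36552 + 51 = -36501$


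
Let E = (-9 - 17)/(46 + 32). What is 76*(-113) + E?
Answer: -25765/3 ≈ -8588.3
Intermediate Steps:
E = -1/3 (E = -26/78 = -26*1/78 = -1/3 ≈ -0.33333)
76*(-113) + E = 76*(-113) - 1/3 = -8588 - 1/3 = -25765/3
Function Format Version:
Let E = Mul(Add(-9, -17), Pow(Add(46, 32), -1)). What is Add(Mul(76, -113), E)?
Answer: Rational(-25765, 3) ≈ -8588.3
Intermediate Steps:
E = Rational(-1, 3) (E = Mul(-26, Pow(78, -1)) = Mul(-26, Rational(1, 78)) = Rational(-1, 3) ≈ -0.33333)
Add(Mul(76, -113), E) = Add(Mul(76, -113), Rational(-1, 3)) = Add(-8588, Rational(-1, 3)) = Rational(-25765, 3)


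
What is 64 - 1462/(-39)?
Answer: 3958/39 ≈ 101.49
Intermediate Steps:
64 - 1462/(-39) = 64 - 1462*(-1)/39 = 64 - 86*(-17/39) = 64 + 1462/39 = 3958/39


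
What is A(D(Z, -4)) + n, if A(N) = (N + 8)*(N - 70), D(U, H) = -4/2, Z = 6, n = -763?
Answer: -1195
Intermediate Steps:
D(U, H) = -2 (D(U, H) = -4*1/2 = -2)
A(N) = (-70 + N)*(8 + N) (A(N) = (8 + N)*(-70 + N) = (-70 + N)*(8 + N))
A(D(Z, -4)) + n = (-560 + (-2)**2 - 62*(-2)) - 763 = (-560 + 4 + 124) - 763 = -432 - 763 = -1195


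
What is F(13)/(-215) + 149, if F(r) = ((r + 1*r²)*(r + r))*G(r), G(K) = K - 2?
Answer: -20017/215 ≈ -93.102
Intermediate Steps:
G(K) = -2 + K
F(r) = 2*r*(-2 + r)*(r + r²) (F(r) = ((r + 1*r²)*(r + r))*(-2 + r) = ((r + r²)*(2*r))*(-2 + r) = (2*r*(r + r²))*(-2 + r) = 2*r*(-2 + r)*(r + r²))
F(13)/(-215) + 149 = (2*13²*(1 + 13)*(-2 + 13))/(-215) + 149 = (2*169*14*11)*(-1/215) + 149 = 52052*(-1/215) + 149 = -52052/215 + 149 = -20017/215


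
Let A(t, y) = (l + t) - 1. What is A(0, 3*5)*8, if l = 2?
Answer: 8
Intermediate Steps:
A(t, y) = 1 + t (A(t, y) = (2 + t) - 1 = 1 + t)
A(0, 3*5)*8 = (1 + 0)*8 = 1*8 = 8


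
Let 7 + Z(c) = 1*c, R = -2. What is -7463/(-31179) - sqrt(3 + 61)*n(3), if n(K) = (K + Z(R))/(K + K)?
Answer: 256895/31179 ≈ 8.2394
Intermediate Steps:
Z(c) = -7 + c (Z(c) = -7 + 1*c = -7 + c)
n(K) = (-9 + K)/(2*K) (n(K) = (K + (-7 - 2))/(K + K) = (K - 9)/((2*K)) = (-9 + K)*(1/(2*K)) = (-9 + K)/(2*K))
-7463/(-31179) - sqrt(3 + 61)*n(3) = -7463/(-31179) - sqrt(3 + 61)*(1/2)*(-9 + 3)/3 = -7463*(-1/31179) - sqrt(64)*(1/2)*(1/3)*(-6) = 7463/31179 - 8*(-1) = 7463/31179 - 1*(-8) = 7463/31179 + 8 = 256895/31179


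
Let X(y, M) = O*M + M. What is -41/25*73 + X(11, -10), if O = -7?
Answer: -1493/25 ≈ -59.720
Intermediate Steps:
X(y, M) = -6*M (X(y, M) = -7*M + M = -6*M)
-41/25*73 + X(11, -10) = -41/25*73 - 6*(-10) = -41*1/25*73 + 60 = -41/25*73 + 60 = -2993/25 + 60 = -1493/25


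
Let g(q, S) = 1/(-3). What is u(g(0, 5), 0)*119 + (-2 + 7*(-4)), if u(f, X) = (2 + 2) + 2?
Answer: 684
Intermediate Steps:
g(q, S) = -⅓
u(f, X) = 6 (u(f, X) = 4 + 2 = 6)
u(g(0, 5), 0)*119 + (-2 + 7*(-4)) = 6*119 + (-2 + 7*(-4)) = 714 + (-2 - 28) = 714 - 30 = 684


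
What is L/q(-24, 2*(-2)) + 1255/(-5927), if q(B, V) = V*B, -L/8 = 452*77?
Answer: -51574592/17781 ≈ -2900.5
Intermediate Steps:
L = -278432 (L = -3616*77 = -8*34804 = -278432)
q(B, V) = B*V
L/q(-24, 2*(-2)) + 1255/(-5927) = -278432/((-48*(-2))) + 1255/(-5927) = -278432/((-24*(-4))) + 1255*(-1/5927) = -278432/96 - 1255/5927 = -278432*1/96 - 1255/5927 = -8701/3 - 1255/5927 = -51574592/17781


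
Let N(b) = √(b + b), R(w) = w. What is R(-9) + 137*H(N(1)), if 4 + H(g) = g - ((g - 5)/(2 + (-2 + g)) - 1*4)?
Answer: -146 + 959*√2/2 ≈ 532.12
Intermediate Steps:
N(b) = √2*√b (N(b) = √(2*b) = √2*√b)
H(g) = g - (-5 + g)/g (H(g) = -4 + (g - ((g - 5)/(2 + (-2 + g)) - 1*4)) = -4 + (g - ((-5 + g)/g - 4)) = -4 + (g - (-4 + (-5 + g)/g)) = -4 + (g + (4 - (-5 + g)/g)) = -4 + (4 + g - (-5 + g)/g) = g - (-5 + g)/g)
R(-9) + 137*H(N(1)) = -9 + 137*(-1 + √2*√1 + 5/((√2*√1))) = -9 + 137*(-1 + √2*1 + 5/((√2*1))) = -9 + 137*(-1 + √2 + 5/(√2)) = -9 + 137*(-1 + √2 + 5*(√2/2)) = -9 + 137*(-1 + √2 + 5*√2/2) = -9 + 137*(-1 + 7*√2/2) = -9 + (-137 + 959*√2/2) = -146 + 959*√2/2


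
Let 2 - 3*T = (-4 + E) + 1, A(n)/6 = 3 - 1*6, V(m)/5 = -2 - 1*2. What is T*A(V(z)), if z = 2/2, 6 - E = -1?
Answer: 12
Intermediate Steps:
E = 7 (E = 6 - 1*(-1) = 6 + 1 = 7)
z = 1 (z = 2*(½) = 1)
V(m) = -20 (V(m) = 5*(-2 - 1*2) = 5*(-2 - 2) = 5*(-4) = -20)
A(n) = -18 (A(n) = 6*(3 - 1*6) = 6*(3 - 6) = 6*(-3) = -18)
T = -⅔ (T = ⅔ - ((-4 + 7) + 1)/3 = ⅔ - (3 + 1)/3 = ⅔ - ⅓*4 = ⅔ - 4/3 = -⅔ ≈ -0.66667)
T*A(V(z)) = -⅔*(-18) = 12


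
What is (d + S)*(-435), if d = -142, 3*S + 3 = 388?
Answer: 5945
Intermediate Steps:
S = 385/3 (S = -1 + (⅓)*388 = -1 + 388/3 = 385/3 ≈ 128.33)
(d + S)*(-435) = (-142 + 385/3)*(-435) = -41/3*(-435) = 5945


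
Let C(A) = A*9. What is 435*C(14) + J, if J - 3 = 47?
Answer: 54860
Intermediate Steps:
C(A) = 9*A
J = 50 (J = 3 + 47 = 50)
435*C(14) + J = 435*(9*14) + 50 = 435*126 + 50 = 54810 + 50 = 54860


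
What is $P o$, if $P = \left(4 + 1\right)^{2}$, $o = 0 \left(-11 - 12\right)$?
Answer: $0$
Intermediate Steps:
$o = 0$ ($o = 0 \left(-23\right) = 0$)
$P = 25$ ($P = 5^{2} = 25$)
$P o = 25 \cdot 0 = 0$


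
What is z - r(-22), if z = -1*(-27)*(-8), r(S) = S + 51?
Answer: -245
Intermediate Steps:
r(S) = 51 + S
z = -216 (z = 27*(-8) = -216)
z - r(-22) = -216 - (51 - 22) = -216 - 1*29 = -216 - 29 = -245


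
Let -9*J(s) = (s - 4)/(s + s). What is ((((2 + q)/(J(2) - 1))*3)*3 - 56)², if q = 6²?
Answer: 50523664/289 ≈ 1.7482e+5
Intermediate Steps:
J(s) = -(-4 + s)/(18*s) (J(s) = -(s - 4)/(9*(s + s)) = -(-4 + s)/(9*(2*s)) = -(-4 + s)*1/(2*s)/9 = -(-4 + s)/(18*s))
q = 36
((((2 + q)/(J(2) - 1))*3)*3 - 56)² = ((((2 + 36)/((1/18)*(4 - 1*2)/2 - 1))*3)*3 - 56)² = (((38/((1/18)*(½)*(4 - 2) - 1))*3)*3 - 56)² = (((38/((1/18)*(½)*2 - 1))*3)*3 - 56)² = (((38/(1/18 - 1))*3)*3 - 56)² = (((38/(-17/18))*3)*3 - 56)² = (((38*(-18/17))*3)*3 - 56)² = (-684/17*3*3 - 56)² = (-2052/17*3 - 56)² = (-6156/17 - 56)² = (-7108/17)² = 50523664/289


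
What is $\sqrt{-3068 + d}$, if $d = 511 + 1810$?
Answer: $3 i \sqrt{83} \approx 27.331 i$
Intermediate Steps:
$d = 2321$
$\sqrt{-3068 + d} = \sqrt{-3068 + 2321} = \sqrt{-747} = 3 i \sqrt{83}$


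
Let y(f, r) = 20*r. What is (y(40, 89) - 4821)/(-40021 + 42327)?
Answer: -3041/2306 ≈ -1.3187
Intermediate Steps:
(y(40, 89) - 4821)/(-40021 + 42327) = (20*89 - 4821)/(-40021 + 42327) = (1780 - 4821)/2306 = -3041*1/2306 = -3041/2306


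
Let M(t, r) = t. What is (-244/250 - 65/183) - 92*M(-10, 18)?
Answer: 21014549/22875 ≈ 918.67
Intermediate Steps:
(-244/250 - 65/183) - 92*M(-10, 18) = (-244/250 - 65/183) - 92*(-10) = (-244*1/250 - 65*1/183) + 920 = (-122/125 - 65/183) + 920 = -30451/22875 + 920 = 21014549/22875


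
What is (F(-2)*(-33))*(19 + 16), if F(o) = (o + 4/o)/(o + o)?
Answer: -1155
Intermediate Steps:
F(o) = (o + 4/o)/(2*o) (F(o) = (o + 4/o)/((2*o)) = (o + 4/o)*(1/(2*o)) = (o + 4/o)/(2*o))
(F(-2)*(-33))*(19 + 16) = ((½ + 2/(-2)²)*(-33))*(19 + 16) = ((½ + 2*(¼))*(-33))*35 = ((½ + ½)*(-33))*35 = (1*(-33))*35 = -33*35 = -1155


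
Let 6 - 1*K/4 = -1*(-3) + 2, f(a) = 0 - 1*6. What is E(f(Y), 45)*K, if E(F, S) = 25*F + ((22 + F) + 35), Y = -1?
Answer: -396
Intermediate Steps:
f(a) = -6 (f(a) = 0 - 6 = -6)
E(F, S) = 57 + 26*F (E(F, S) = 25*F + (57 + F) = 57 + 26*F)
K = 4 (K = 24 - 4*(-1*(-3) + 2) = 24 - 4*(3 + 2) = 24 - 4*5 = 24 - 20 = 4)
E(f(Y), 45)*K = (57 + 26*(-6))*4 = (57 - 156)*4 = -99*4 = -396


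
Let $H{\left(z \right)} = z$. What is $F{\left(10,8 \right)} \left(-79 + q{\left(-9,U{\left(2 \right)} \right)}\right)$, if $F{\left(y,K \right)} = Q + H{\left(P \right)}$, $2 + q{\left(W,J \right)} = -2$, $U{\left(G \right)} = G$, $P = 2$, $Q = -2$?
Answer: $0$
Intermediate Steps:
$q{\left(W,J \right)} = -4$ ($q{\left(W,J \right)} = -2 - 2 = -4$)
$F{\left(y,K \right)} = 0$ ($F{\left(y,K \right)} = -2 + 2 = 0$)
$F{\left(10,8 \right)} \left(-79 + q{\left(-9,U{\left(2 \right)} \right)}\right) = 0 \left(-79 - 4\right) = 0 \left(-83\right) = 0$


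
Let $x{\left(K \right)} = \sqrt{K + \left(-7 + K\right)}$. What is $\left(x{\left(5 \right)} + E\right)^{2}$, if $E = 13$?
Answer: $\left(13 + \sqrt{3}\right)^{2} \approx 217.03$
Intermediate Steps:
$x{\left(K \right)} = \sqrt{-7 + 2 K}$
$\left(x{\left(5 \right)} + E\right)^{2} = \left(\sqrt{-7 + 2 \cdot 5} + 13\right)^{2} = \left(\sqrt{-7 + 10} + 13\right)^{2} = \left(\sqrt{3} + 13\right)^{2} = \left(13 + \sqrt{3}\right)^{2}$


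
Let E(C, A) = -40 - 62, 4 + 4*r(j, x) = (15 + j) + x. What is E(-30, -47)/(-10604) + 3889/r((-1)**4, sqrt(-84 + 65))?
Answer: 989743257/864226 - 15556*I*sqrt(19)/163 ≈ 1145.2 - 415.99*I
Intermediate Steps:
r(j, x) = 11/4 + j/4 + x/4 (r(j, x) = -1 + ((15 + j) + x)/4 = -1 + (15 + j + x)/4 = -1 + (15/4 + j/4 + x/4) = 11/4 + j/4 + x/4)
E(C, A) = -102
E(-30, -47)/(-10604) + 3889/r((-1)**4, sqrt(-84 + 65)) = -102/(-10604) + 3889/(11/4 + (1/4)*(-1)**4 + sqrt(-84 + 65)/4) = -102*(-1/10604) + 3889/(11/4 + (1/4)*1 + sqrt(-19)/4) = 51/5302 + 3889/(11/4 + 1/4 + (I*sqrt(19))/4) = 51/5302 + 3889/(11/4 + 1/4 + I*sqrt(19)/4) = 51/5302 + 3889/(3 + I*sqrt(19)/4)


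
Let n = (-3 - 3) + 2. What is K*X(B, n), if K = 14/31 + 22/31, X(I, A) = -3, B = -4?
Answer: -108/31 ≈ -3.4839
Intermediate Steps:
n = -4 (n = -6 + 2 = -4)
K = 36/31 (K = 14*(1/31) + 22*(1/31) = 14/31 + 22/31 = 36/31 ≈ 1.1613)
K*X(B, n) = (36/31)*(-3) = -108/31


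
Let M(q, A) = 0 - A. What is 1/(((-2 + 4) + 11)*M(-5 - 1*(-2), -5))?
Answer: 1/65 ≈ 0.015385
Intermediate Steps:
M(q, A) = -A
1/(((-2 + 4) + 11)*M(-5 - 1*(-2), -5)) = 1/(((-2 + 4) + 11)*(-1*(-5))) = 1/((2 + 11)*5) = 1/(13*5) = 1/65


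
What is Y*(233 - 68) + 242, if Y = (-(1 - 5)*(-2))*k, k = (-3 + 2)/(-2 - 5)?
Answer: 374/7 ≈ 53.429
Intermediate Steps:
k = 1/7 (k = -1/(-7) = -1*(-1/7) = 1/7 ≈ 0.14286)
Y = -8/7 (Y = (-(1 - 5)*(-2))*(1/7) = (-1*(-4)*(-2))*(1/7) = (4*(-2))*(1/7) = -8*1/7 = -8/7 ≈ -1.1429)
Y*(233 - 68) + 242 = -8*(233 - 68)/7 + 242 = -8/7*165 + 242 = -1320/7 + 242 = 374/7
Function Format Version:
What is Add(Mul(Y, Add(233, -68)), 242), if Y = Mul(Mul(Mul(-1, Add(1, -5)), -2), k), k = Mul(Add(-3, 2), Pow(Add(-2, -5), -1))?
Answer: Rational(374, 7) ≈ 53.429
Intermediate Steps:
k = Rational(1, 7) (k = Mul(-1, Pow(-7, -1)) = Mul(-1, Rational(-1, 7)) = Rational(1, 7) ≈ 0.14286)
Y = Rational(-8, 7) (Y = Mul(Mul(Mul(-1, Add(1, -5)), -2), Rational(1, 7)) = Mul(Mul(Mul(-1, -4), -2), Rational(1, 7)) = Mul(Mul(4, -2), Rational(1, 7)) = Mul(-8, Rational(1, 7)) = Rational(-8, 7) ≈ -1.1429)
Add(Mul(Y, Add(233, -68)), 242) = Add(Mul(Rational(-8, 7), Add(233, -68)), 242) = Add(Mul(Rational(-8, 7), 165), 242) = Add(Rational(-1320, 7), 242) = Rational(374, 7)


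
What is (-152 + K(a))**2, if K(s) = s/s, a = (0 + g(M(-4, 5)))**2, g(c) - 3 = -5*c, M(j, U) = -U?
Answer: 22801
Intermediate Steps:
g(c) = 3 - 5*c
a = 784 (a = (0 + (3 - (-5)*5))**2 = (0 + (3 - 5*(-5)))**2 = (0 + (3 + 25))**2 = (0 + 28)**2 = 28**2 = 784)
K(s) = 1
(-152 + K(a))**2 = (-152 + 1)**2 = (-151)**2 = 22801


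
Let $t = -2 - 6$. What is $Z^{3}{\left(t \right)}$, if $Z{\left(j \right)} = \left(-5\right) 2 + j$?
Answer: $-5832$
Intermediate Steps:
$t = -8$ ($t = -2 - 6 = -8$)
$Z{\left(j \right)} = -10 + j$
$Z^{3}{\left(t \right)} = \left(-10 - 8\right)^{3} = \left(-18\right)^{3} = -5832$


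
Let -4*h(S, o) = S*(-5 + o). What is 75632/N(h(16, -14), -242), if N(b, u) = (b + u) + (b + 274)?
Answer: 9454/23 ≈ 411.04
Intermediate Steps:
h(S, o) = -S*(-5 + o)/4
N(b, u) = 274 + u + 2*b (N(b, u) = (b + u) + (274 + b) = 274 + u + 2*b)
75632/N(h(16, -14), -242) = 75632/(274 - 242 + 2*((¼)*16*(5 - 1*(-14)))) = 75632/(274 - 242 + 2*((¼)*16*(5 + 14))) = 75632/(274 - 242 + 2*((¼)*16*19)) = 75632/(274 - 242 + 2*76) = 75632/(274 - 242 + 152) = 75632/184 = 75632*(1/184) = 9454/23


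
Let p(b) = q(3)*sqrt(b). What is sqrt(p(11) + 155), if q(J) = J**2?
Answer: sqrt(155 + 9*sqrt(11)) ≈ 13.596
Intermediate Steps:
p(b) = 9*sqrt(b) (p(b) = 3**2*sqrt(b) = 9*sqrt(b))
sqrt(p(11) + 155) = sqrt(9*sqrt(11) + 155) = sqrt(155 + 9*sqrt(11))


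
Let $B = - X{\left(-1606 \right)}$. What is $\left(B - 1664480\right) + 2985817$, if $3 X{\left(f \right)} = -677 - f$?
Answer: $\frac{3963082}{3} \approx 1.321 \cdot 10^{6}$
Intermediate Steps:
$X{\left(f \right)} = - \frac{677}{3} - \frac{f}{3}$ ($X{\left(f \right)} = \frac{-677 - f}{3} = - \frac{677}{3} - \frac{f}{3}$)
$B = - \frac{929}{3}$ ($B = - (- \frac{677}{3} - - \frac{1606}{3}) = - (- \frac{677}{3} + \frac{1606}{3}) = \left(-1\right) \frac{929}{3} = - \frac{929}{3} \approx -309.67$)
$\left(B - 1664480\right) + 2985817 = \left(- \frac{929}{3} - 1664480\right) + 2985817 = - \frac{4994369}{3} + 2985817 = \frac{3963082}{3}$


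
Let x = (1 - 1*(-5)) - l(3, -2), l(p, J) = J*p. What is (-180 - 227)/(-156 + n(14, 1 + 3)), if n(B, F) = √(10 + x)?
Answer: 31746/12157 + 407*√22/24314 ≈ 2.6898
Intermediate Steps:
x = 12 (x = (1 - 1*(-5)) - (-2)*3 = (1 + 5) - 1*(-6) = 6 + 6 = 12)
n(B, F) = √22 (n(B, F) = √(10 + 12) = √22)
(-180 - 227)/(-156 + n(14, 1 + 3)) = (-180 - 227)/(-156 + √22) = -407/(-156 + √22)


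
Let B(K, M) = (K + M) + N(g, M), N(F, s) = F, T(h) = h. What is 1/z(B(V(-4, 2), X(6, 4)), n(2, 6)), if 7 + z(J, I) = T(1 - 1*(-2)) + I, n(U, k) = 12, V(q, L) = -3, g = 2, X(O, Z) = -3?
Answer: ⅛ ≈ 0.12500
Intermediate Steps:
B(K, M) = 2 + K + M (B(K, M) = (K + M) + 2 = 2 + K + M)
z(J, I) = -4 + I (z(J, I) = -7 + ((1 - 1*(-2)) + I) = -7 + ((1 + 2) + I) = -7 + (3 + I) = -4 + I)
1/z(B(V(-4, 2), X(6, 4)), n(2, 6)) = 1/(-4 + 12) = 1/8 = ⅛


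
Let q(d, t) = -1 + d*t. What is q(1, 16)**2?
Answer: 225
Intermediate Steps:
q(1, 16)**2 = (-1 + 1*16)**2 = (-1 + 16)**2 = 15**2 = 225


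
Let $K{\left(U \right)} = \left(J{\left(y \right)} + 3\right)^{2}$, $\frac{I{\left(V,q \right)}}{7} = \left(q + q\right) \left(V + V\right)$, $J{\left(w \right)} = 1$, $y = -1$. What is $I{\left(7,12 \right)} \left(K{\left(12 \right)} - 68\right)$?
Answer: $-122304$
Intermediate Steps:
$I{\left(V,q \right)} = 28 V q$ ($I{\left(V,q \right)} = 7 \left(q + q\right) \left(V + V\right) = 7 \cdot 2 q 2 V = 7 \cdot 4 V q = 28 V q$)
$K{\left(U \right)} = 16$ ($K{\left(U \right)} = \left(1 + 3\right)^{2} = 4^{2} = 16$)
$I{\left(7,12 \right)} \left(K{\left(12 \right)} - 68\right) = 28 \cdot 7 \cdot 12 \left(16 - 68\right) = 2352 \left(-52\right) = -122304$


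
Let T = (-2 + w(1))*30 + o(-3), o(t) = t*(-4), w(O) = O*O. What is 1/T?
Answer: -1/18 ≈ -0.055556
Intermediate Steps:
w(O) = O**2
o(t) = -4*t
T = -18 (T = (-2 + 1**2)*30 - 4*(-3) = (-2 + 1)*30 + 12 = -1*30 + 12 = -30 + 12 = -18)
1/T = 1/(-18) = -1/18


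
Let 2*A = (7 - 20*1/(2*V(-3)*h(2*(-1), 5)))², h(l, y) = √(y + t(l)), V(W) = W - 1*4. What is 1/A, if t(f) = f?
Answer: 2147082/50452609 - 288120*√3/50452609 ≈ 0.032665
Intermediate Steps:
V(W) = -4 + W (V(W) = W - 4 = -4 + W)
h(l, y) = √(l + y) (h(l, y) = √(y + l) = √(l + y))
A = (7 + 10*√3/21)²/2 (A = (7 - 20*1/(2*(-4 - 3)*√(2*(-1) + 5)))²/2 = (7 - 20*(-1/(14*√(-2 + 5))))²/2 = (7 - 20*(-√3/42))²/2 = (7 - (-10)*√3/21)²/2 = (7 + 10*√3/21)²/2 ≈ 30.614)
1/A = 1/(7303/294 + 10*√3/3)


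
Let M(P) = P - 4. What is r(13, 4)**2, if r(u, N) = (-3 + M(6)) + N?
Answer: 9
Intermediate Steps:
M(P) = -4 + P
r(u, N) = -1 + N (r(u, N) = (-3 + (-4 + 6)) + N = (-3 + 2) + N = -1 + N)
r(13, 4)**2 = (-1 + 4)**2 = 3**2 = 9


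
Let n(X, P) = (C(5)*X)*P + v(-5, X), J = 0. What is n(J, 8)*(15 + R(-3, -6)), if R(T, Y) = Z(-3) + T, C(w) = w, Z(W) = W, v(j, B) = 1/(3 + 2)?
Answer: 9/5 ≈ 1.8000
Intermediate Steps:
v(j, B) = 1/5
n(X, P) = 1/5 + 5*P*X (n(X, P) = (5*X)*P + 1/5 = 5*P*X + 1/5 = 1/5 + 5*P*X)
R(T, Y) = -3 + T
n(J, 8)*(15 + R(-3, -6)) = (1/5 + 5*8*0)*(15 + (-3 - 3)) = (1/5 + 0)*(15 - 6) = (1/5)*9 = 9/5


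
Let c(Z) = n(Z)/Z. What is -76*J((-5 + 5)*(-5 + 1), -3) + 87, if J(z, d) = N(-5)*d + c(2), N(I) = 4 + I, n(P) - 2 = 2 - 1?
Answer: -255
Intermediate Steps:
n(P) = 3 (n(P) = 2 + (2 - 1) = 2 + 1 = 3)
c(Z) = 3/Z
J(z, d) = 3/2 - d (J(z, d) = (4 - 5)*d + 3/2 = -d + 3*(½) = -d + 3/2 = 3/2 - d)
-76*J((-5 + 5)*(-5 + 1), -3) + 87 = -76*(3/2 - 1*(-3)) + 87 = -76*(3/2 + 3) + 87 = -76*9/2 + 87 = -342 + 87 = -255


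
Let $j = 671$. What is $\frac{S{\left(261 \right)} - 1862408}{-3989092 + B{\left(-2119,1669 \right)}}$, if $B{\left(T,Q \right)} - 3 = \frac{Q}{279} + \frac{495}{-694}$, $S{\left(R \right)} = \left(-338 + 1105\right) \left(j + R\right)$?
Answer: $\frac{222198227064}{772390326533} \approx 0.28768$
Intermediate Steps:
$S{\left(R \right)} = 514657 + 767 R$ ($S{\left(R \right)} = \left(-338 + 1105\right) \left(671 + R\right) = 767 \left(671 + R\right) = 514657 + 767 R$)
$B{\left(T,Q \right)} = \frac{1587}{694} + \frac{Q}{279}$ ($B{\left(T,Q \right)} = 3 + \left(\frac{Q}{279} + \frac{495}{-694}\right) = 3 + \left(Q \frac{1}{279} + 495 \left(- \frac{1}{694}\right)\right) = 3 + \left(\frac{Q}{279} - \frac{495}{694}\right) = 3 + \left(- \frac{495}{694} + \frac{Q}{279}\right) = \frac{1587}{694} + \frac{Q}{279}$)
$\frac{S{\left(261 \right)} - 1862408}{-3989092 + B{\left(-2119,1669 \right)}} = \frac{\left(514657 + 767 \cdot 261\right) - 1862408}{-3989092 + \left(\frac{1587}{694} + \frac{1}{279} \cdot 1669\right)} = \frac{\left(514657 + 200187\right) - 1862408}{-3989092 + \left(\frac{1587}{694} + \frac{1669}{279}\right)} = \frac{714844 - 1862408}{-3989092 + \frac{1601059}{193626}} = - \frac{1147564}{- \frac{772390326533}{193626}} = \left(-1147564\right) \left(- \frac{193626}{772390326533}\right) = \frac{222198227064}{772390326533}$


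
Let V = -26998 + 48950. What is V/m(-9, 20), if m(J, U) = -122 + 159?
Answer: 21952/37 ≈ 593.30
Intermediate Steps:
m(J, U) = 37
V = 21952
V/m(-9, 20) = 21952/37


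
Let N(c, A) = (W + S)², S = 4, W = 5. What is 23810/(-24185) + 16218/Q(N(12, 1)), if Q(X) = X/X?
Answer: 78441704/4837 ≈ 16217.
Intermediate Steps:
N(c, A) = 81 (N(c, A) = (5 + 4)² = 9² = 81)
Q(X) = 1
23810/(-24185) + 16218/Q(N(12, 1)) = 23810/(-24185) + 16218/1 = 23810*(-1/24185) + 16218*1 = -4762/4837 + 16218 = 78441704/4837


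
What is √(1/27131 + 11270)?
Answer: √8295747411601/27131 ≈ 106.16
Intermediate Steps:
√(1/27131 + 11270) = √(305766371/27131) = √8295747411601/27131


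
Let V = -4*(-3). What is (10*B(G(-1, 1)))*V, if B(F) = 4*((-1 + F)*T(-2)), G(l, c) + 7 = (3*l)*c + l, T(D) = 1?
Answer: -5760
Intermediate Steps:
G(l, c) = -7 + l + 3*c*l (G(l, c) = -7 + ((3*l)*c + l) = -7 + (3*c*l + l) = -7 + (l + 3*c*l) = -7 + l + 3*c*l)
V = 12
B(F) = -4 + 4*F (B(F) = 4*((-1 + F)*1) = 4*(-1 + F) = -4 + 4*F)
(10*B(G(-1, 1)))*V = (10*(-4 + 4*(-7 - 1 + 3*1*(-1))))*12 = (10*(-4 + 4*(-7 - 1 - 3)))*12 = (10*(-4 + 4*(-11)))*12 = (10*(-4 - 44))*12 = (10*(-48))*12 = -480*12 = -5760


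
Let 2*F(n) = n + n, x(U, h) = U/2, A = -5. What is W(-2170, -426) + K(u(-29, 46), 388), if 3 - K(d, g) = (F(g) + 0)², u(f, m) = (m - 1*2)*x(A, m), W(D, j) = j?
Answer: -150967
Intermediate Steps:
x(U, h) = U/2 (x(U, h) = U*(½) = U/2)
F(n) = n (F(n) = (n + n)/2 = (2*n)/2 = n)
u(f, m) = 5 - 5*m/2 (u(f, m) = (m - 1*2)*((½)*(-5)) = (m - 2)*(-5/2) = (-2 + m)*(-5/2) = 5 - 5*m/2)
K(d, g) = 3 - g² (K(d, g) = 3 - (g + 0)² = 3 - g²)
W(-2170, -426) + K(u(-29, 46), 388) = -426 + (3 - 1*388²) = -426 + (3 - 1*150544) = -426 + (3 - 150544) = -426 - 150541 = -150967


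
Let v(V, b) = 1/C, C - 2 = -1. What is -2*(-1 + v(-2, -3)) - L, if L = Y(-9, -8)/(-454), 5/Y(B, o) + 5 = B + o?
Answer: -5/9988 ≈ -0.00050060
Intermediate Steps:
C = 1 (C = 2 - 1 = 1)
v(V, b) = 1 (v(V, b) = 1/1 = 1)
Y(B, o) = 5/(-5 + B + o) (Y(B, o) = 5/(-5 + (B + o)) = 5/(-5 + B + o))
L = 5/9988 (L = (5/(-5 - 9 - 8))/(-454) = (5/(-22))*(-1/454) = (5*(-1/22))*(-1/454) = -5/22*(-1/454) = 5/9988 ≈ 0.00050060)
-2*(-1 + v(-2, -3)) - L = -2*(-1 + 1) - 1*5/9988 = -2*0 - 5/9988 = 0 - 5/9988 = -5/9988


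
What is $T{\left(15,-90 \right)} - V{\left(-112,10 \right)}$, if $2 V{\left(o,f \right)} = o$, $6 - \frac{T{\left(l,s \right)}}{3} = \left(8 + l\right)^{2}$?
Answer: $-1513$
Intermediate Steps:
$T{\left(l,s \right)} = 18 - 3 \left(8 + l\right)^{2}$
$V{\left(o,f \right)} = \frac{o}{2}$
$T{\left(15,-90 \right)} - V{\left(-112,10 \right)} = \left(18 - 3 \left(8 + 15\right)^{2}\right) - \frac{1}{2} \left(-112\right) = \left(18 - 3 \cdot 23^{2}\right) - -56 = \left(18 - 1587\right) + 56 = -1569 + 56 = -1513$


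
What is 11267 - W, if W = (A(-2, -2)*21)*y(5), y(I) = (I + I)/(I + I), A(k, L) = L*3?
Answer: 11393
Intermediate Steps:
A(k, L) = 3*L
y(I) = 1 (y(I) = (2*I)/((2*I)) = (2*I)*(1/(2*I)) = 1)
W = -126 (W = ((3*(-2))*21)*1 = -6*21*1 = -126*1 = -126)
11267 - W = 11267 - 1*(-126) = 11267 + 126 = 11393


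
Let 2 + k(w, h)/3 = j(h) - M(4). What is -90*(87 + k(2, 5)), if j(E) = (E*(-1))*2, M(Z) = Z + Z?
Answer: -2430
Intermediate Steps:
M(Z) = 2*Z
j(E) = -2*E (j(E) = -E*2 = -2*E)
k(w, h) = -30 - 6*h (k(w, h) = -6 + 3*(-2*h - 2*4) = -6 + 3*(-2*h - 1*8) = -6 + 3*(-2*h - 8) = -6 + 3*(-8 - 2*h) = -6 + (-24 - 6*h) = -30 - 6*h)
-90*(87 + k(2, 5)) = -90*(87 + (-30 - 6*5)) = -90*(87 + (-30 - 30)) = -90*(87 - 60) = -90*27 = -2430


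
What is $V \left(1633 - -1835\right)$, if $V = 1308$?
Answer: $4536144$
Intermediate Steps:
$V \left(1633 - -1835\right) = 1308 \left(1633 - -1835\right) = 1308 \left(1633 + 1835\right) = 1308 \cdot 3468 = 4536144$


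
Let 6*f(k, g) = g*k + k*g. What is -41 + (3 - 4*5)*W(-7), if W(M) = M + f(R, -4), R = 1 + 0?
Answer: 302/3 ≈ 100.67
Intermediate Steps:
R = 1
f(k, g) = g*k/3 (f(k, g) = (g*k + k*g)/6 = (g*k + g*k)/6 = (2*g*k)/6 = g*k/3)
W(M) = -4/3 + M (W(M) = M + (⅓)*(-4)*1 = M - 4/3 = -4/3 + M)
-41 + (3 - 4*5)*W(-7) = -41 + (3 - 4*5)*(-4/3 - 7) = -41 + (3 - 20)*(-25/3) = -41 - 17*(-25/3) = -41 + 425/3 = 302/3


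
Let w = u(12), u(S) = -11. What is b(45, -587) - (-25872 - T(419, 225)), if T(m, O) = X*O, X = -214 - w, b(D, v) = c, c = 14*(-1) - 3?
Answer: -19820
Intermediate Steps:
w = -11
c = -17 (c = -14 - 3 = -17)
b(D, v) = -17
X = -203 (X = -214 - 1*(-11) = -214 + 11 = -203)
T(m, O) = -203*O
b(45, -587) - (-25872 - T(419, 225)) = -17 - (-25872 - (-203)*225) = -17 - (-25872 - 1*(-45675)) = -17 - (-25872 + 45675) = -17 - 1*19803 = -17 - 19803 = -19820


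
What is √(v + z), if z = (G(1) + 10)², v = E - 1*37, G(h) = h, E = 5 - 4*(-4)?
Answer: √105 ≈ 10.247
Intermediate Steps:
E = 21 (E = 5 + 16 = 21)
v = -16 (v = 21 - 1*37 = 21 - 37 = -16)
z = 121 (z = (1 + 10)² = 11² = 121)
√(v + z) = √(-16 + 121) = √105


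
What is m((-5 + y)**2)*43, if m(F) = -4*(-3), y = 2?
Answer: 516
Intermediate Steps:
m(F) = 12
m((-5 + y)**2)*43 = 12*43 = 516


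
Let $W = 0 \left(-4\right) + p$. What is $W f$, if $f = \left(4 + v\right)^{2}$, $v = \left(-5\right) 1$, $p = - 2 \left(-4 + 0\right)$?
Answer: $8$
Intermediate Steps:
$p = 8$ ($p = \left(-2\right) \left(-4\right) = 8$)
$v = -5$
$f = 1$ ($f = \left(4 - 5\right)^{2} = \left(-1\right)^{2} = 1$)
$W = 8$ ($W = 0 \left(-4\right) + 8 = 0 + 8 = 8$)
$W f = 8 \cdot 1 = 8$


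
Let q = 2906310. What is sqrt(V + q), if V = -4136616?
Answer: I*sqrt(1230306) ≈ 1109.2*I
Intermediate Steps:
sqrt(V + q) = sqrt(-4136616 + 2906310) = sqrt(-1230306) = I*sqrt(1230306)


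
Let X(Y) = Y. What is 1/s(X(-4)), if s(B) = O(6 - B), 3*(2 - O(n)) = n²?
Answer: -3/94 ≈ -0.031915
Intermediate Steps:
O(n) = 2 - n²/3
s(B) = 2 - (6 - B)²/3
1/s(X(-4)) = 1/(2 - (-6 - 4)²/3) = 1/(2 - ⅓*(-10)²) = 1/(2 - ⅓*100) = 1/(2 - 100/3) = 1/(-94/3) = -3/94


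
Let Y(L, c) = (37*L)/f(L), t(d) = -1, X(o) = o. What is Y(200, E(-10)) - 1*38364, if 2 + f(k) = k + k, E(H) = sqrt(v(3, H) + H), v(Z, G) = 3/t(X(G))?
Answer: -7630736/199 ≈ -38345.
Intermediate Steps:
v(Z, G) = -3 (v(Z, G) = 3/(-1) = 3*(-1) = -3)
E(H) = sqrt(-3 + H)
f(k) = -2 + 2*k (f(k) = -2 + (k + k) = -2 + 2*k)
Y(L, c) = 37*L/(-2 + 2*L) (Y(L, c) = (37*L)/(-2 + 2*L) = 37*L/(-2 + 2*L))
Y(200, E(-10)) - 1*38364 = (37/2)*200/(-1 + 200) - 1*38364 = (37/2)*200/199 - 38364 = (37/2)*200*(1/199) - 38364 = 3700/199 - 38364 = -7630736/199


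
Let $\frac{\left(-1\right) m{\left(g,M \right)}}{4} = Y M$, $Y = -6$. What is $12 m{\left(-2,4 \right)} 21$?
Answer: $24192$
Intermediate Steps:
$m{\left(g,M \right)} = 24 M$ ($m{\left(g,M \right)} = - 4 \left(- 6 M\right) = 24 M$)
$12 m{\left(-2,4 \right)} 21 = 12 \cdot 24 \cdot 4 \cdot 21 = 12 \cdot 96 \cdot 21 = 1152 \cdot 21 = 24192$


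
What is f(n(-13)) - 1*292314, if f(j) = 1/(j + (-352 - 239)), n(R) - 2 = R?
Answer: -175973029/602 ≈ -2.9231e+5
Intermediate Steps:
n(R) = 2 + R
f(j) = 1/(-591 + j) (f(j) = 1/(j - 591) = 1/(-591 + j))
f(n(-13)) - 1*292314 = 1/(-591 + (2 - 13)) - 1*292314 = 1/(-591 - 11) - 292314 = 1/(-602) - 292314 = -1/602 - 292314 = -175973029/602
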